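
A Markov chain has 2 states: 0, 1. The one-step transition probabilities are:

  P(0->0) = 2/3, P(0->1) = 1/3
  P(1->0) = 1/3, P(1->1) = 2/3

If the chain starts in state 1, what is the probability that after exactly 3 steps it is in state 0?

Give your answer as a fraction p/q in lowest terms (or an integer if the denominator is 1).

Computing P^3 by repeated multiplication:
P^1 =
  0: [2/3, 1/3]
  1: [1/3, 2/3]
P^2 =
  0: [5/9, 4/9]
  1: [4/9, 5/9]
P^3 =
  0: [14/27, 13/27]
  1: [13/27, 14/27]

(P^3)[1 -> 0] = 13/27

Answer: 13/27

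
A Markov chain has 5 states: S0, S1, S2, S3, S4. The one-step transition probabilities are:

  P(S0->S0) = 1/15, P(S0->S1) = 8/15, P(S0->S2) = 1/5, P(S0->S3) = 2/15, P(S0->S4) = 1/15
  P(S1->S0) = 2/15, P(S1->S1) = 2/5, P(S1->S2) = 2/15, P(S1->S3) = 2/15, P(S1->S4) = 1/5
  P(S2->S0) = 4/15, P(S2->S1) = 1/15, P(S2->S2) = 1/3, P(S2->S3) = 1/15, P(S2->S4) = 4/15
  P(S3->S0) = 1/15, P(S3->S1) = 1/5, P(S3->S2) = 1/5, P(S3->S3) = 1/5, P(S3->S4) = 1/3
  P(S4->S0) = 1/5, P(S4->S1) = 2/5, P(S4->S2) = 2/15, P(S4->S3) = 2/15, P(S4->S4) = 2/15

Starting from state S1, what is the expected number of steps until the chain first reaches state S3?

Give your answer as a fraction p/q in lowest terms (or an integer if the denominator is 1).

Let h_i = expected steps to first reach S3 from state i.
Boundary: h_S3 = 0.
First-step equations for the other states:
  h_S0 = 1 + 1/15*h_S0 + 8/15*h_S1 + 1/5*h_S2 + 2/15*h_S3 + 1/15*h_S4
  h_S1 = 1 + 2/15*h_S0 + 2/5*h_S1 + 2/15*h_S2 + 2/15*h_S3 + 1/5*h_S4
  h_S2 = 1 + 4/15*h_S0 + 1/15*h_S1 + 1/3*h_S2 + 1/15*h_S3 + 4/15*h_S4
  h_S4 = 1 + 1/5*h_S0 + 2/5*h_S1 + 2/15*h_S2 + 2/15*h_S3 + 2/15*h_S4

Substituting h_S3 = 0 and rearranging gives the linear system (I - Q) h = 1:
  [14/15, -8/15, -1/5, -1/15] . (h_S0, h_S1, h_S2, h_S4) = 1
  [-2/15, 3/5, -2/15, -1/5] . (h_S0, h_S1, h_S2, h_S4) = 1
  [-4/15, -1/15, 2/3, -4/15] . (h_S0, h_S1, h_S2, h_S4) = 1
  [-1/5, -2/5, -2/15, 13/15] . (h_S0, h_S1, h_S2, h_S4) = 1

Solving yields:
  h_S0 = 9237/1115
  h_S1 = 9189/1115
  h_S2 = 9963/1115
  h_S4 = 9192/1115

Starting state is S1, so the expected hitting time is h_S1 = 9189/1115.

Answer: 9189/1115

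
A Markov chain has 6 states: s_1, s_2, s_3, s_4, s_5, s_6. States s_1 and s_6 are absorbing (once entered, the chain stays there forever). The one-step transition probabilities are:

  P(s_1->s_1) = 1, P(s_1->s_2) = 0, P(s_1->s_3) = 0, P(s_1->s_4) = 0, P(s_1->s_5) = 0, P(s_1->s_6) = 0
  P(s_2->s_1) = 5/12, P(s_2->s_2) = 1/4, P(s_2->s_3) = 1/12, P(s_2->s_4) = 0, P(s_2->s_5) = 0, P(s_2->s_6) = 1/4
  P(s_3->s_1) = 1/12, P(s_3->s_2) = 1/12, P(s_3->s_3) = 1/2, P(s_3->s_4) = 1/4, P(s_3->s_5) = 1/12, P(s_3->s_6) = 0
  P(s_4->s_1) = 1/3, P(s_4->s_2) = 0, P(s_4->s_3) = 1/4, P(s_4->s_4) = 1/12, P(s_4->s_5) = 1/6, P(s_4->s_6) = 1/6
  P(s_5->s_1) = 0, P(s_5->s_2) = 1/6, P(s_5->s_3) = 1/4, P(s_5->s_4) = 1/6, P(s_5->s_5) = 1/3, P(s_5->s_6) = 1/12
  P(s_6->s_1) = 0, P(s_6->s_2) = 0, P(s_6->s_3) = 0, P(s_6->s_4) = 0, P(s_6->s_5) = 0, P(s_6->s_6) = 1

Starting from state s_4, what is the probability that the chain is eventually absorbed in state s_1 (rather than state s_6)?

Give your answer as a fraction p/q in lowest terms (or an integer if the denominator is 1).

Answer: 2154/3257

Derivation:
Let a_i = P(absorbed in s_1 | start in state i).
Boundary conditions: a_s_1 = 1, a_s_6 = 0.
For each transient state i, a_i = sum_j P(i->j) * a_j:
  a_s_2 = 5/12*a_s_1 + 1/4*a_s_2 + 1/12*a_s_3 + 0*a_s_4 + 0*a_s_5 + 1/4*a_s_6
  a_s_3 = 1/12*a_s_1 + 1/12*a_s_2 + 1/2*a_s_3 + 1/4*a_s_4 + 1/12*a_s_5 + 0*a_s_6
  a_s_4 = 1/3*a_s_1 + 0*a_s_2 + 1/4*a_s_3 + 1/12*a_s_4 + 1/6*a_s_5 + 1/6*a_s_6
  a_s_5 = 0*a_s_1 + 1/6*a_s_2 + 1/4*a_s_3 + 1/6*a_s_4 + 1/3*a_s_5 + 1/12*a_s_6

Substituting a_s_1 = 1 and a_s_6 = 0, rearrange to (I - Q) a = r where r[i] = P(i -> s_1):
  [3/4, -1/12, 0, 0] . (a_s_2, a_s_3, a_s_4, a_s_5) = 5/12
  [-1/12, 1/2, -1/4, -1/12] . (a_s_2, a_s_3, a_s_4, a_s_5) = 1/12
  [0, -1/4, 11/12, -1/6] . (a_s_2, a_s_3, a_s_4, a_s_5) = 1/3
  [-1/6, -1/4, -1/6, 2/3] . (a_s_2, a_s_3, a_s_4, a_s_5) = 0

Solving yields:
  a_s_2 = 2063/3257
  a_s_3 = 2282/3257
  a_s_4 = 2154/3257
  a_s_5 = 1910/3257

Starting state is s_4, so the absorption probability is a_s_4 = 2154/3257.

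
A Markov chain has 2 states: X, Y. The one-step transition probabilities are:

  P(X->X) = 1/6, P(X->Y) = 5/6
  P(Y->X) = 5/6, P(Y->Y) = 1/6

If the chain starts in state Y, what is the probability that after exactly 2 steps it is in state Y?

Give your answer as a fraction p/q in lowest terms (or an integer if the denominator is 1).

Answer: 13/18

Derivation:
Computing P^2 by repeated multiplication:
P^1 =
  X: [1/6, 5/6]
  Y: [5/6, 1/6]
P^2 =
  X: [13/18, 5/18]
  Y: [5/18, 13/18]

(P^2)[Y -> Y] = 13/18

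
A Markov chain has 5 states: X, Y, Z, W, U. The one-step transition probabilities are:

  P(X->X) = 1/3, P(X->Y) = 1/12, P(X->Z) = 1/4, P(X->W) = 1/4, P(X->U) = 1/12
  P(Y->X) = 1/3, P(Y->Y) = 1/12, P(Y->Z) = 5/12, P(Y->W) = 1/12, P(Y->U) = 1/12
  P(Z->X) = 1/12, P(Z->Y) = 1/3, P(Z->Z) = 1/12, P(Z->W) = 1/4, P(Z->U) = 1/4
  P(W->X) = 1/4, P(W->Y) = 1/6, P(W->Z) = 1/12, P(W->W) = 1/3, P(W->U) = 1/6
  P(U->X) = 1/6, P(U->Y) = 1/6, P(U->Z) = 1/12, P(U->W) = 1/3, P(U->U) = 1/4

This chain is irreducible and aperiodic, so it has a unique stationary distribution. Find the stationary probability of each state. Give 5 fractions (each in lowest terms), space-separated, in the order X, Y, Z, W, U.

The stationary distribution satisfies pi = pi * P, i.e.:
  pi_X = 1/3*pi_X + 1/3*pi_Y + 1/12*pi_Z + 1/4*pi_W + 1/6*pi_U
  pi_Y = 1/12*pi_X + 1/12*pi_Y + 1/3*pi_Z + 1/6*pi_W + 1/6*pi_U
  pi_Z = 1/4*pi_X + 5/12*pi_Y + 1/12*pi_Z + 1/12*pi_W + 1/12*pi_U
  pi_W = 1/4*pi_X + 1/12*pi_Y + 1/4*pi_Z + 1/3*pi_W + 1/3*pi_U
  pi_U = 1/12*pi_X + 1/12*pi_Y + 1/4*pi_Z + 1/6*pi_W + 1/4*pi_U
with normalization: pi_X + pi_Y + pi_Z + pi_W + pi_U = 1.

Using the first 4 balance equations plus normalization, the linear system A*pi = b is:
  [-2/3, 1/3, 1/12, 1/4, 1/6] . pi = 0
  [1/12, -11/12, 1/3, 1/6, 1/6] . pi = 0
  [1/4, 5/12, -11/12, 1/12, 1/12] . pi = 0
  [1/4, 1/12, 1/4, -2/3, 1/3] . pi = 0
  [1, 1, 1, 1, 1] . pi = 1

Solving yields:
  pi_X = 4417/18362
  pi_Y = 2987/18362
  pi_Z = 1631/9181
  pi_W = 2367/9181
  pi_U = 1481/9181

Verification (pi * P):
  4417/18362*1/3 + 2987/18362*1/3 + 1631/9181*1/12 + 2367/9181*1/4 + 1481/9181*1/6 = 4417/18362 = pi_X  (ok)
  4417/18362*1/12 + 2987/18362*1/12 + 1631/9181*1/3 + 2367/9181*1/6 + 1481/9181*1/6 = 2987/18362 = pi_Y  (ok)
  4417/18362*1/4 + 2987/18362*5/12 + 1631/9181*1/12 + 2367/9181*1/12 + 1481/9181*1/12 = 1631/9181 = pi_Z  (ok)
  4417/18362*1/4 + 2987/18362*1/12 + 1631/9181*1/4 + 2367/9181*1/3 + 1481/9181*1/3 = 2367/9181 = pi_W  (ok)
  4417/18362*1/12 + 2987/18362*1/12 + 1631/9181*1/4 + 2367/9181*1/6 + 1481/9181*1/4 = 1481/9181 = pi_U  (ok)

Answer: 4417/18362 2987/18362 1631/9181 2367/9181 1481/9181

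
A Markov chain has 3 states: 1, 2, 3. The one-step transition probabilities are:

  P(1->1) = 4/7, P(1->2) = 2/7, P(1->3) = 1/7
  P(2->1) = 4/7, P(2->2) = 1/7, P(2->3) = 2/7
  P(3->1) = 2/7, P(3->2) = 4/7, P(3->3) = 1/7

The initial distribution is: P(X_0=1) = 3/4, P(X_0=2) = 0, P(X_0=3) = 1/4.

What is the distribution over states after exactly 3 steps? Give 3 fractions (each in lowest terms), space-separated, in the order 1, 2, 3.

Propagating the distribution step by step (d_{t+1} = d_t * P):
d_0 = (1=3/4, 2=0, 3=1/4)
  d_1[1] = 3/4*4/7 + 0*4/7 + 1/4*2/7 = 1/2
  d_1[2] = 3/4*2/7 + 0*1/7 + 1/4*4/7 = 5/14
  d_1[3] = 3/4*1/7 + 0*2/7 + 1/4*1/7 = 1/7
d_1 = (1=1/2, 2=5/14, 3=1/7)
  d_2[1] = 1/2*4/7 + 5/14*4/7 + 1/7*2/7 = 26/49
  d_2[2] = 1/2*2/7 + 5/14*1/7 + 1/7*4/7 = 27/98
  d_2[3] = 1/2*1/7 + 5/14*2/7 + 1/7*1/7 = 19/98
d_2 = (1=26/49, 2=27/98, 3=19/98)
  d_3[1] = 26/49*4/7 + 27/98*4/7 + 19/98*2/7 = 177/343
  d_3[2] = 26/49*2/7 + 27/98*1/7 + 19/98*4/7 = 207/686
  d_3[3] = 26/49*1/7 + 27/98*2/7 + 19/98*1/7 = 125/686
d_3 = (1=177/343, 2=207/686, 3=125/686)

Answer: 177/343 207/686 125/686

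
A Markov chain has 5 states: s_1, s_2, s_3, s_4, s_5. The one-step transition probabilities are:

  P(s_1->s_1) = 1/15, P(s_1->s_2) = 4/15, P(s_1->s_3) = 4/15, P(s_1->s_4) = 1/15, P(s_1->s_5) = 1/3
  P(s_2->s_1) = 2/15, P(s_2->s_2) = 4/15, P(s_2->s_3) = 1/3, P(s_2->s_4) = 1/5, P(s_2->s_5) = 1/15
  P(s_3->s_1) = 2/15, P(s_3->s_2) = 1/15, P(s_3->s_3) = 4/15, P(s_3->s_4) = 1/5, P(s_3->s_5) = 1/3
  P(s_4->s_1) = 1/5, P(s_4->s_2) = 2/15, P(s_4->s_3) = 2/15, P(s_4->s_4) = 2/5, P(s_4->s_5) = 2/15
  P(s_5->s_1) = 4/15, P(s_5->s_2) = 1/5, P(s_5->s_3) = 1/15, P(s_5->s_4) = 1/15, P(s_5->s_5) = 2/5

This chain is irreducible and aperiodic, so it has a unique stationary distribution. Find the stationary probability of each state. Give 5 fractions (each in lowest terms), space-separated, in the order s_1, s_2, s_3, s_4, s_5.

The stationary distribution satisfies pi = pi * P, i.e.:
  pi_s_1 = 1/15*pi_s_1 + 2/15*pi_s_2 + 2/15*pi_s_3 + 1/5*pi_s_4 + 4/15*pi_s_5
  pi_s_2 = 4/15*pi_s_1 + 4/15*pi_s_2 + 1/15*pi_s_3 + 2/15*pi_s_4 + 1/5*pi_s_5
  pi_s_3 = 4/15*pi_s_1 + 1/3*pi_s_2 + 4/15*pi_s_3 + 2/15*pi_s_4 + 1/15*pi_s_5
  pi_s_4 = 1/15*pi_s_1 + 1/5*pi_s_2 + 1/5*pi_s_3 + 2/5*pi_s_4 + 1/15*pi_s_5
  pi_s_5 = 1/3*pi_s_1 + 1/15*pi_s_2 + 1/3*pi_s_3 + 2/15*pi_s_4 + 2/5*pi_s_5
with normalization: pi_s_1 + pi_s_2 + pi_s_3 + pi_s_4 + pi_s_5 = 1.

Using the first 4 balance equations plus normalization, the linear system A*pi = b is:
  [-14/15, 2/15, 2/15, 1/5, 4/15] . pi = 0
  [4/15, -11/15, 1/15, 2/15, 1/5] . pi = 0
  [4/15, 1/3, -11/15, 2/15, 1/15] . pi = 0
  [1/15, 1/5, 1/5, -3/5, 1/15] . pi = 0
  [1, 1, 1, 1, 1] . pi = 1

Solving yields:
  pi_s_1 = 698/4121
  pi_s_2 = 3047/16484
  pi_s_3 = 3331/16484
  pi_s_4 = 731/4121
  pi_s_5 = 2195/8242

Verification (pi * P):
  698/4121*1/15 + 3047/16484*2/15 + 3331/16484*2/15 + 731/4121*1/5 + 2195/8242*4/15 = 698/4121 = pi_s_1  (ok)
  698/4121*4/15 + 3047/16484*4/15 + 3331/16484*1/15 + 731/4121*2/15 + 2195/8242*1/5 = 3047/16484 = pi_s_2  (ok)
  698/4121*4/15 + 3047/16484*1/3 + 3331/16484*4/15 + 731/4121*2/15 + 2195/8242*1/15 = 3331/16484 = pi_s_3  (ok)
  698/4121*1/15 + 3047/16484*1/5 + 3331/16484*1/5 + 731/4121*2/5 + 2195/8242*1/15 = 731/4121 = pi_s_4  (ok)
  698/4121*1/3 + 3047/16484*1/15 + 3331/16484*1/3 + 731/4121*2/15 + 2195/8242*2/5 = 2195/8242 = pi_s_5  (ok)

Answer: 698/4121 3047/16484 3331/16484 731/4121 2195/8242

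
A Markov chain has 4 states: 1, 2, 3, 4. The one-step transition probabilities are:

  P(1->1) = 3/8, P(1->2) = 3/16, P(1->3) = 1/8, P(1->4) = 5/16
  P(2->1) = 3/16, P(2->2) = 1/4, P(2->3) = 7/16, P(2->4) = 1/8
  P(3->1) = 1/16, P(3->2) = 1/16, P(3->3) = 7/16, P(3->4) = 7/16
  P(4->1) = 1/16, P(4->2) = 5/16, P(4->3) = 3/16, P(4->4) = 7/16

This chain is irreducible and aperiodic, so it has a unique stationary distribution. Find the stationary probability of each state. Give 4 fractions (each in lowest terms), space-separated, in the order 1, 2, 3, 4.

The stationary distribution satisfies pi = pi * P, i.e.:
  pi_1 = 3/8*pi_1 + 3/16*pi_2 + 1/16*pi_3 + 1/16*pi_4
  pi_2 = 3/16*pi_1 + 1/4*pi_2 + 1/16*pi_3 + 5/16*pi_4
  pi_3 = 1/8*pi_1 + 7/16*pi_2 + 7/16*pi_3 + 3/16*pi_4
  pi_4 = 5/16*pi_1 + 1/8*pi_2 + 7/16*pi_3 + 7/16*pi_4
with normalization: pi_1 + pi_2 + pi_3 + pi_4 = 1.

Using the first 3 balance equations plus normalization, the linear system A*pi = b is:
  [-5/8, 3/16, 1/16, 1/16] . pi = 0
  [3/16, -3/4, 1/16, 5/16] . pi = 0
  [1/8, 7/16, -9/16, 3/16] . pi = 0
  [1, 1, 1, 1] . pi = 1

Solving yields:
  pi_1 = 79/615
  pi_2 = 127/615
  pi_3 = 379/1230
  pi_4 = 439/1230

Verification (pi * P):
  79/615*3/8 + 127/615*3/16 + 379/1230*1/16 + 439/1230*1/16 = 79/615 = pi_1  (ok)
  79/615*3/16 + 127/615*1/4 + 379/1230*1/16 + 439/1230*5/16 = 127/615 = pi_2  (ok)
  79/615*1/8 + 127/615*7/16 + 379/1230*7/16 + 439/1230*3/16 = 379/1230 = pi_3  (ok)
  79/615*5/16 + 127/615*1/8 + 379/1230*7/16 + 439/1230*7/16 = 439/1230 = pi_4  (ok)

Answer: 79/615 127/615 379/1230 439/1230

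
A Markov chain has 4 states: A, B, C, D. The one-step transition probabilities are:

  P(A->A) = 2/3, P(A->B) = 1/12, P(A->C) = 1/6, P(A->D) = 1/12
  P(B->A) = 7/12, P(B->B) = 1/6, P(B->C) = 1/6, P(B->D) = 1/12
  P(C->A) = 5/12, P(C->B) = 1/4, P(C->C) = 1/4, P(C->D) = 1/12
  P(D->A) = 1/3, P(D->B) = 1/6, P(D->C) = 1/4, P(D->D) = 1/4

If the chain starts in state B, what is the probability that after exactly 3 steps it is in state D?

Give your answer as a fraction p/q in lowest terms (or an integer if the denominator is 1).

Computing P^3 by repeated multiplication:
P^1 =
  A: [2/3, 1/12, 1/6, 1/12]
  B: [7/12, 1/6, 1/6, 1/12]
  C: [5/12, 1/4, 1/4, 1/12]
  D: [1/3, 1/6, 1/4, 1/4]
P^2 =
  A: [85/144, 1/8, 3/16, 7/72]
  B: [7/12, 19/144, 3/16, 7/72]
  C: [5/9, 11/72, 7/36, 7/72]
  D: [73/144, 23/144, 5/24, 1/8]
P^3 =
  A: [997/1728, 115/864, 329/1728, 43/432]
  B: [83/144, 77/576, 329/1728, 43/432]
  C: [55/96, 59/432, 55/288, 43/432]
  D: [967/1728, 245/1728, 7/36, 5/48]

(P^3)[B -> D] = 43/432

Answer: 43/432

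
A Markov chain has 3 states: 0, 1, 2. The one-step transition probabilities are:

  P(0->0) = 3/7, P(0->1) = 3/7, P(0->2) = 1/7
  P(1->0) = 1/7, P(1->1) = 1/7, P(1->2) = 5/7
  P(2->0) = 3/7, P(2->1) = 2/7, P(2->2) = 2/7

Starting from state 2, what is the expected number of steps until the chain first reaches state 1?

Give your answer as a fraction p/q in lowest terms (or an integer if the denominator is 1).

Answer: 49/17

Derivation:
Let h_i = expected steps to first reach 1 from state i.
Boundary: h_1 = 0.
First-step equations for the other states:
  h_0 = 1 + 3/7*h_0 + 3/7*h_1 + 1/7*h_2
  h_2 = 1 + 3/7*h_0 + 2/7*h_1 + 2/7*h_2

Substituting h_1 = 0 and rearranging gives the linear system (I - Q) h = 1:
  [4/7, -1/7] . (h_0, h_2) = 1
  [-3/7, 5/7] . (h_0, h_2) = 1

Solving yields:
  h_0 = 42/17
  h_2 = 49/17

Starting state is 2, so the expected hitting time is h_2 = 49/17.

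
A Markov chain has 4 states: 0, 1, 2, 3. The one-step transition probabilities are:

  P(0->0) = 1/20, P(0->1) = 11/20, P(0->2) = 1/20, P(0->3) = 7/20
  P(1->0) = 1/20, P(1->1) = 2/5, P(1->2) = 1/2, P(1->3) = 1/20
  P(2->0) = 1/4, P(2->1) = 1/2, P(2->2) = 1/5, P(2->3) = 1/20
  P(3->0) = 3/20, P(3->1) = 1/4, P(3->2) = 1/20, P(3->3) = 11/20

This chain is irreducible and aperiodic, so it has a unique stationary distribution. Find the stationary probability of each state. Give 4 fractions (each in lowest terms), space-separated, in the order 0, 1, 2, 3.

The stationary distribution satisfies pi = pi * P, i.e.:
  pi_0 = 1/20*pi_0 + 1/20*pi_1 + 1/4*pi_2 + 3/20*pi_3
  pi_1 = 11/20*pi_0 + 2/5*pi_1 + 1/2*pi_2 + 1/4*pi_3
  pi_2 = 1/20*pi_0 + 1/2*pi_1 + 1/5*pi_2 + 1/20*pi_3
  pi_3 = 7/20*pi_0 + 1/20*pi_1 + 1/20*pi_2 + 11/20*pi_3
with normalization: pi_0 + pi_1 + pi_2 + pi_3 = 1.

Using the first 3 balance equations plus normalization, the linear system A*pi = b is:
  [-19/20, 1/20, 1/4, 3/20] . pi = 0
  [11/20, -3/5, 1/2, 1/4] . pi = 0
  [1/20, 1/2, -4/5, 1/20] . pi = 0
  [1, 1, 1, 1] . pi = 1

Solving yields:
  pi_0 = 169/1366
  pi_1 = 1149/2732
  pi_2 = 769/2732
  pi_3 = 119/683

Verification (pi * P):
  169/1366*1/20 + 1149/2732*1/20 + 769/2732*1/4 + 119/683*3/20 = 169/1366 = pi_0  (ok)
  169/1366*11/20 + 1149/2732*2/5 + 769/2732*1/2 + 119/683*1/4 = 1149/2732 = pi_1  (ok)
  169/1366*1/20 + 1149/2732*1/2 + 769/2732*1/5 + 119/683*1/20 = 769/2732 = pi_2  (ok)
  169/1366*7/20 + 1149/2732*1/20 + 769/2732*1/20 + 119/683*11/20 = 119/683 = pi_3  (ok)

Answer: 169/1366 1149/2732 769/2732 119/683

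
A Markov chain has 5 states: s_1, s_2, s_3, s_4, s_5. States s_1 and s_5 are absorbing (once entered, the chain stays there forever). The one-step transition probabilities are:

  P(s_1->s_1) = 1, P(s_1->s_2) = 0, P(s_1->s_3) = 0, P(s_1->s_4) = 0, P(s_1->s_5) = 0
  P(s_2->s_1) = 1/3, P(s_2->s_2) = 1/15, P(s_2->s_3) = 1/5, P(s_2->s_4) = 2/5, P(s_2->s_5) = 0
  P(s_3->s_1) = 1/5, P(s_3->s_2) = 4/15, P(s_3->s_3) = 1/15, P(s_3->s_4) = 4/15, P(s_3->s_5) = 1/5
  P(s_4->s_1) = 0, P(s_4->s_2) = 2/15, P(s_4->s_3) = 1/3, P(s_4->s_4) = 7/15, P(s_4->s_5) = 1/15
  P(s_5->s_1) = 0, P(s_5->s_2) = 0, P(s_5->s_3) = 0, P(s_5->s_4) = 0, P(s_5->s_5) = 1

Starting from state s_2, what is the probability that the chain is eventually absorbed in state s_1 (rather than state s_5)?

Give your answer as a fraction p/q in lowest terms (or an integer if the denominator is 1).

Let a_i = P(absorbed in s_1 | start in state i).
Boundary conditions: a_s_1 = 1, a_s_5 = 0.
For each transient state i, a_i = sum_j P(i->j) * a_j:
  a_s_2 = 1/3*a_s_1 + 1/15*a_s_2 + 1/5*a_s_3 + 2/5*a_s_4 + 0*a_s_5
  a_s_3 = 1/5*a_s_1 + 4/15*a_s_2 + 1/15*a_s_3 + 4/15*a_s_4 + 1/5*a_s_5
  a_s_4 = 0*a_s_1 + 2/15*a_s_2 + 1/3*a_s_3 + 7/15*a_s_4 + 1/15*a_s_5

Substituting a_s_1 = 1 and a_s_5 = 0, rearrange to (I - Q) a = r where r[i] = P(i -> s_1):
  [14/15, -1/5, -2/5] . (a_s_2, a_s_3, a_s_4) = 1/3
  [-4/15, 14/15, -4/15] . (a_s_2, a_s_3, a_s_4) = 1/5
  [-2/15, -1/3, 8/15] . (a_s_2, a_s_3, a_s_4) = 0

Solving yields:
  a_s_2 = 311/440
  a_s_3 = 25/44
  a_s_4 = 117/220

Starting state is s_2, so the absorption probability is a_s_2 = 311/440.

Answer: 311/440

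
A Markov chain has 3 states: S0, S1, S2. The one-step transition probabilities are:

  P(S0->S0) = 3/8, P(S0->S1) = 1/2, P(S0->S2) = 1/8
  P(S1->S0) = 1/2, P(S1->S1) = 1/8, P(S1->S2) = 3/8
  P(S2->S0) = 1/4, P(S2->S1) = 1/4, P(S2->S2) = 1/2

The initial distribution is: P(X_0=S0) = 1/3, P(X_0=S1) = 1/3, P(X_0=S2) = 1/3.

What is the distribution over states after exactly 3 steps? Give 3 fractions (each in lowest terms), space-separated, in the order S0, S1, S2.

Answer: 191/512 467/1536 31/96

Derivation:
Propagating the distribution step by step (d_{t+1} = d_t * P):
d_0 = (S0=1/3, S1=1/3, S2=1/3)
  d_1[S0] = 1/3*3/8 + 1/3*1/2 + 1/3*1/4 = 3/8
  d_1[S1] = 1/3*1/2 + 1/3*1/8 + 1/3*1/4 = 7/24
  d_1[S2] = 1/3*1/8 + 1/3*3/8 + 1/3*1/2 = 1/3
d_1 = (S0=3/8, S1=7/24, S2=1/3)
  d_2[S0] = 3/8*3/8 + 7/24*1/2 + 1/3*1/4 = 71/192
  d_2[S1] = 3/8*1/2 + 7/24*1/8 + 1/3*1/4 = 59/192
  d_2[S2] = 3/8*1/8 + 7/24*3/8 + 1/3*1/2 = 31/96
d_2 = (S0=71/192, S1=59/192, S2=31/96)
  d_3[S0] = 71/192*3/8 + 59/192*1/2 + 31/96*1/4 = 191/512
  d_3[S1] = 71/192*1/2 + 59/192*1/8 + 31/96*1/4 = 467/1536
  d_3[S2] = 71/192*1/8 + 59/192*3/8 + 31/96*1/2 = 31/96
d_3 = (S0=191/512, S1=467/1536, S2=31/96)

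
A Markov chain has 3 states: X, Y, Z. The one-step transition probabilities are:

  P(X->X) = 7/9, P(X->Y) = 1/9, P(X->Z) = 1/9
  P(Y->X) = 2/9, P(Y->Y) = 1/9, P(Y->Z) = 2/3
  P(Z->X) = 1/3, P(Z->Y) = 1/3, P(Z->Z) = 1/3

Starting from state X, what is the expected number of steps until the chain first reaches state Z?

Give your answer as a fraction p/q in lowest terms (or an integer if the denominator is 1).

Let h_i = expected steps to first reach Z from state i.
Boundary: h_Z = 0.
First-step equations for the other states:
  h_X = 1 + 7/9*h_X + 1/9*h_Y + 1/9*h_Z
  h_Y = 1 + 2/9*h_X + 1/9*h_Y + 2/3*h_Z

Substituting h_Z = 0 and rearranging gives the linear system (I - Q) h = 1:
  [2/9, -1/9] . (h_X, h_Y) = 1
  [-2/9, 8/9] . (h_X, h_Y) = 1

Solving yields:
  h_X = 81/14
  h_Y = 18/7

Starting state is X, so the expected hitting time is h_X = 81/14.

Answer: 81/14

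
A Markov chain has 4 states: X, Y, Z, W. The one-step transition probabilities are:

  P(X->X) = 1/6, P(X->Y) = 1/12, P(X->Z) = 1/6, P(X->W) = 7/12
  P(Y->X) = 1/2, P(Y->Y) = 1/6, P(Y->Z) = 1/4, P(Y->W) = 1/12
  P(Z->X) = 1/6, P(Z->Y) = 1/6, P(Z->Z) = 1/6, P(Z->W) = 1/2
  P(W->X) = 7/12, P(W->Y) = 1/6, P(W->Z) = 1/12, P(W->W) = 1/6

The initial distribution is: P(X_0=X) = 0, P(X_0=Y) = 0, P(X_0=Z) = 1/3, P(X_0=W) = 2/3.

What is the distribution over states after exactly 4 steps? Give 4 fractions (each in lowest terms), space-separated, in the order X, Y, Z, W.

Propagating the distribution step by step (d_{t+1} = d_t * P):
d_0 = (X=0, Y=0, Z=1/3, W=2/3)
  d_1[X] = 0*1/6 + 0*1/2 + 1/3*1/6 + 2/3*7/12 = 4/9
  d_1[Y] = 0*1/12 + 0*1/6 + 1/3*1/6 + 2/3*1/6 = 1/6
  d_1[Z] = 0*1/6 + 0*1/4 + 1/3*1/6 + 2/3*1/12 = 1/9
  d_1[W] = 0*7/12 + 0*1/12 + 1/3*1/2 + 2/3*1/6 = 5/18
d_1 = (X=4/9, Y=1/6, Z=1/9, W=5/18)
  d_2[X] = 4/9*1/6 + 1/6*1/2 + 1/9*1/6 + 5/18*7/12 = 73/216
  d_2[Y] = 4/9*1/12 + 1/6*1/6 + 1/9*1/6 + 5/18*1/6 = 7/54
  d_2[Z] = 4/9*1/6 + 1/6*1/4 + 1/9*1/6 + 5/18*1/12 = 17/108
  d_2[W] = 4/9*7/12 + 1/6*1/12 + 1/9*1/2 + 5/18*1/6 = 3/8
d_2 = (X=73/216, Y=7/54, Z=17/108, W=3/8)
  d_3[X] = 73/216*1/6 + 7/54*1/2 + 17/108*1/6 + 3/8*7/12 = 949/2592
  d_3[Y] = 73/216*1/12 + 7/54*1/6 + 17/108*1/6 + 3/8*1/6 = 359/2592
  d_3[Z] = 73/216*1/6 + 7/54*1/4 + 17/108*1/6 + 3/8*1/12 = 379/2592
  d_3[W] = 73/216*7/12 + 7/54*1/12 + 17/108*1/2 + 3/8*1/6 = 905/2592
d_3 = (X=949/2592, Y=359/2592, Z=379/2592, W=905/2592)
  d_4[X] = 949/2592*1/6 + 359/2592*1/2 + 379/2592*1/6 + 905/2592*7/12 = 3715/10368
  d_4[Y] = 949/2592*1/12 + 359/2592*1/6 + 379/2592*1/6 + 905/2592*1/6 = 4235/31104
  d_4[Z] = 949/2592*1/6 + 359/2592*1/4 + 379/2592*1/6 + 905/2592*1/12 = 773/5184
  d_4[W] = 949/2592*7/12 + 359/2592*1/12 + 379/2592*1/2 + 905/2592*1/6 = 5543/15552
d_4 = (X=3715/10368, Y=4235/31104, Z=773/5184, W=5543/15552)

Answer: 3715/10368 4235/31104 773/5184 5543/15552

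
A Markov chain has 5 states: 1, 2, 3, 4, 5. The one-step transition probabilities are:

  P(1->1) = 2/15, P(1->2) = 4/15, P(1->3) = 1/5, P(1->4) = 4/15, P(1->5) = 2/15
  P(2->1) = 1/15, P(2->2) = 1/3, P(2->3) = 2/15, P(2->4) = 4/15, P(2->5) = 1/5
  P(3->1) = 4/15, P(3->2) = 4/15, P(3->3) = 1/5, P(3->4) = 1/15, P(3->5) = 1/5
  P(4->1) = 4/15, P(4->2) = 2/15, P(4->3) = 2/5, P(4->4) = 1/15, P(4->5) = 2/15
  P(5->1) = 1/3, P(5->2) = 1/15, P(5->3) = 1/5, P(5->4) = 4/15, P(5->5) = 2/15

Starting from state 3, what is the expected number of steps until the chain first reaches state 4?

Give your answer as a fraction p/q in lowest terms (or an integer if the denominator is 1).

Answer: 19155/3671

Derivation:
Let h_i = expected steps to first reach 4 from state i.
Boundary: h_4 = 0.
First-step equations for the other states:
  h_1 = 1 + 2/15*h_1 + 4/15*h_2 + 1/5*h_3 + 4/15*h_4 + 2/15*h_5
  h_2 = 1 + 1/15*h_1 + 1/3*h_2 + 2/15*h_3 + 4/15*h_4 + 1/5*h_5
  h_3 = 1 + 4/15*h_1 + 4/15*h_2 + 1/5*h_3 + 1/15*h_4 + 1/5*h_5
  h_5 = 1 + 1/3*h_1 + 1/15*h_2 + 1/5*h_3 + 4/15*h_4 + 2/15*h_5

Substituting h_4 = 0 and rearranging gives the linear system (I - Q) h = 1:
  [13/15, -4/15, -1/5, -2/15] . (h_1, h_2, h_3, h_5) = 1
  [-1/15, 2/3, -2/15, -1/5] . (h_1, h_2, h_3, h_5) = 1
  [-4/15, -4/15, 4/5, -1/5] . (h_1, h_2, h_3, h_5) = 1
  [-1/3, -1/15, -1/5, 13/15] . (h_1, h_2, h_3, h_5) = 1

Solving yields:
  h_1 = 15960/3671
  h_2 = 15735/3671
  h_3 = 19155/3671
  h_5 = 16005/3671

Starting state is 3, so the expected hitting time is h_3 = 19155/3671.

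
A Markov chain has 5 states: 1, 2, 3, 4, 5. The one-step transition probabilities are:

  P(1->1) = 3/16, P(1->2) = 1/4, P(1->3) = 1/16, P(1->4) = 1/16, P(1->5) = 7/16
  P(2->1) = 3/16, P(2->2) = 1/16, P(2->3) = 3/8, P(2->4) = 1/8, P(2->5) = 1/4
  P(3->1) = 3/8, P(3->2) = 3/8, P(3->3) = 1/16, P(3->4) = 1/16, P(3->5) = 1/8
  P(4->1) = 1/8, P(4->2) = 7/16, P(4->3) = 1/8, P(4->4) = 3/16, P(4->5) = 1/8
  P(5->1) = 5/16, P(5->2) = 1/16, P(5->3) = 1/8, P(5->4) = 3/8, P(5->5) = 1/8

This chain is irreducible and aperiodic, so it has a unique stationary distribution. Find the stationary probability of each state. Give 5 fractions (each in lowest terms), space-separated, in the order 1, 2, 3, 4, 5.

The stationary distribution satisfies pi = pi * P, i.e.:
  pi_1 = 3/16*pi_1 + 3/16*pi_2 + 3/8*pi_3 + 1/8*pi_4 + 5/16*pi_5
  pi_2 = 1/4*pi_1 + 1/16*pi_2 + 3/8*pi_3 + 7/16*pi_4 + 1/16*pi_5
  pi_3 = 1/16*pi_1 + 3/8*pi_2 + 1/16*pi_3 + 1/8*pi_4 + 1/8*pi_5
  pi_4 = 1/16*pi_1 + 1/8*pi_2 + 1/16*pi_3 + 3/16*pi_4 + 3/8*pi_5
  pi_5 = 7/16*pi_1 + 1/4*pi_2 + 1/8*pi_3 + 1/8*pi_4 + 1/8*pi_5
with normalization: pi_1 + pi_2 + pi_3 + pi_4 + pi_5 = 1.

Using the first 4 balance equations plus normalization, the linear system A*pi = b is:
  [-13/16, 3/16, 3/8, 1/8, 5/16] . pi = 0
  [1/4, -15/16, 3/8, 7/16, 1/16] . pi = 0
  [1/16, 3/8, -15/16, 1/8, 1/8] . pi = 0
  [1/16, 1/8, 1/16, -13/16, 3/8] . pi = 0
  [1, 1, 1, 1, 1] . pi = 1

Solving yields:
  pi_1 = 3609/15404
  pi_2 = 6707/30808
  pi_3 = 2389/15404
  pi_4 = 645/3851
  pi_5 = 6945/30808

Verification (pi * P):
  3609/15404*3/16 + 6707/30808*3/16 + 2389/15404*3/8 + 645/3851*1/8 + 6945/30808*5/16 = 3609/15404 = pi_1  (ok)
  3609/15404*1/4 + 6707/30808*1/16 + 2389/15404*3/8 + 645/3851*7/16 + 6945/30808*1/16 = 6707/30808 = pi_2  (ok)
  3609/15404*1/16 + 6707/30808*3/8 + 2389/15404*1/16 + 645/3851*1/8 + 6945/30808*1/8 = 2389/15404 = pi_3  (ok)
  3609/15404*1/16 + 6707/30808*1/8 + 2389/15404*1/16 + 645/3851*3/16 + 6945/30808*3/8 = 645/3851 = pi_4  (ok)
  3609/15404*7/16 + 6707/30808*1/4 + 2389/15404*1/8 + 645/3851*1/8 + 6945/30808*1/8 = 6945/30808 = pi_5  (ok)

Answer: 3609/15404 6707/30808 2389/15404 645/3851 6945/30808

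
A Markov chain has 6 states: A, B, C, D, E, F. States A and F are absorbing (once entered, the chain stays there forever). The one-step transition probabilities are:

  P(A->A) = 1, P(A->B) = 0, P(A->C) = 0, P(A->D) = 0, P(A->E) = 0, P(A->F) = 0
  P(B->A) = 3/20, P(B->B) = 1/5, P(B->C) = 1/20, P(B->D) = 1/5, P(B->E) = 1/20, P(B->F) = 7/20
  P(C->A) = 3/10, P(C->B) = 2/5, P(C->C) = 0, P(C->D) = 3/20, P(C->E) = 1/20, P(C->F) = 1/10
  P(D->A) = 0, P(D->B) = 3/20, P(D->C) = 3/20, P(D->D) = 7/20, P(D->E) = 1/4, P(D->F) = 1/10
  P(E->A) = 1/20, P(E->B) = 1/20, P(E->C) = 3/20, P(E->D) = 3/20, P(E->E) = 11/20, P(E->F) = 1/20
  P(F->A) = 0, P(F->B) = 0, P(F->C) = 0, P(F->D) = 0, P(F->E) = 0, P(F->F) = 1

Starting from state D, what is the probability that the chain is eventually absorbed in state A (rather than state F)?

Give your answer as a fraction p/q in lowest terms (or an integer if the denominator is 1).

Let a_i = P(absorbed in A | start in state i).
Boundary conditions: a_A = 1, a_F = 0.
For each transient state i, a_i = sum_j P(i->j) * a_j:
  a_B = 3/20*a_A + 1/5*a_B + 1/20*a_C + 1/5*a_D + 1/20*a_E + 7/20*a_F
  a_C = 3/10*a_A + 2/5*a_B + 0*a_C + 3/20*a_D + 1/20*a_E + 1/10*a_F
  a_D = 0*a_A + 3/20*a_B + 3/20*a_C + 7/20*a_D + 1/4*a_E + 1/10*a_F
  a_E = 1/20*a_A + 1/20*a_B + 3/20*a_C + 3/20*a_D + 11/20*a_E + 1/20*a_F

Substituting a_A = 1 and a_F = 0, rearrange to (I - Q) a = r where r[i] = P(i -> A):
  [4/5, -1/20, -1/5, -1/20] . (a_B, a_C, a_D, a_E) = 3/20
  [-2/5, 1, -3/20, -1/20] . (a_B, a_C, a_D, a_E) = 3/10
  [-3/20, -3/20, 13/20, -1/4] . (a_B, a_C, a_D, a_E) = 0
  [-1/20, -3/20, -3/20, 9/20] . (a_B, a_C, a_D, a_E) = 1/20

Solving yields:
  a_B = 8197/24200
  a_C = 12403/24200
  a_D = 1773/4840
  a_E = 10689/24200

Starting state is D, so the absorption probability is a_D = 1773/4840.

Answer: 1773/4840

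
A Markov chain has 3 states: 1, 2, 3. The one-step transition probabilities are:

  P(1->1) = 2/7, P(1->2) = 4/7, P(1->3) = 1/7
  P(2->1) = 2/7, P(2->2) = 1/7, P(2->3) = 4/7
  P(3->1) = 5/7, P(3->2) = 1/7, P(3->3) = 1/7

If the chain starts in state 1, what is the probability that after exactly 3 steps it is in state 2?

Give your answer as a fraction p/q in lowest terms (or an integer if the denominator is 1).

Computing P^3 by repeated multiplication:
P^1 =
  1: [2/7, 4/7, 1/7]
  2: [2/7, 1/7, 4/7]
  3: [5/7, 1/7, 1/7]
P^2 =
  1: [17/49, 13/49, 19/49]
  2: [26/49, 13/49, 10/49]
  3: [17/49, 22/49, 10/49]
P^3 =
  1: [155/343, 100/343, 88/343]
  2: [128/343, 127/343, 88/343]
  3: [128/343, 100/343, 115/343]

(P^3)[1 -> 2] = 100/343

Answer: 100/343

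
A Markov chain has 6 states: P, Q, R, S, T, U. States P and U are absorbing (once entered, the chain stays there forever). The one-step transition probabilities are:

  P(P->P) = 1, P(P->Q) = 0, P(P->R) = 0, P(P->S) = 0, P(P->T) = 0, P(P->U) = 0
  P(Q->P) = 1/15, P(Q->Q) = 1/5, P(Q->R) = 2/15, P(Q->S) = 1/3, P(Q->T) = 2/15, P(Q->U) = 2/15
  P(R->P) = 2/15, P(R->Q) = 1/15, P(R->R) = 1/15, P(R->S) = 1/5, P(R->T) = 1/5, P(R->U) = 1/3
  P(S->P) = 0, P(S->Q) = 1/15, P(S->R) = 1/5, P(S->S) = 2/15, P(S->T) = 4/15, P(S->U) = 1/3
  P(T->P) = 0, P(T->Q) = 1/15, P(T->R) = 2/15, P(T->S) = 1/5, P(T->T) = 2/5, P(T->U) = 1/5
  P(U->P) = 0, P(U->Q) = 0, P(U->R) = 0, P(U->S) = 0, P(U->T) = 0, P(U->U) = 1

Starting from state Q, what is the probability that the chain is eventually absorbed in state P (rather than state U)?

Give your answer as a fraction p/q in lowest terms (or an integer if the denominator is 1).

Answer: 1085/6562

Derivation:
Let a_i = P(absorbed in P | start in state i).
Boundary conditions: a_P = 1, a_U = 0.
For each transient state i, a_i = sum_j P(i->j) * a_j:
  a_Q = 1/15*a_P + 1/5*a_Q + 2/15*a_R + 1/3*a_S + 2/15*a_T + 2/15*a_U
  a_R = 2/15*a_P + 1/15*a_Q + 1/15*a_R + 1/5*a_S + 1/5*a_T + 1/3*a_U
  a_S = 0*a_P + 1/15*a_Q + 1/5*a_R + 2/15*a_S + 4/15*a_T + 1/3*a_U
  a_T = 0*a_P + 1/15*a_Q + 2/15*a_R + 1/5*a_S + 2/5*a_T + 1/5*a_U

Substituting a_P = 1 and a_U = 0, rearrange to (I - Q) a = r where r[i] = P(i -> P):
  [4/5, -2/15, -1/3, -2/15] . (a_Q, a_R, a_S, a_T) = 1/15
  [-1/15, 14/15, -1/5, -1/5] . (a_Q, a_R, a_S, a_T) = 2/15
  [-1/15, -1/5, 13/15, -4/15] . (a_Q, a_R, a_S, a_T) = 0
  [-1/15, -2/15, -1/5, 3/5] . (a_Q, a_R, a_S, a_T) = 0

Solving yields:
  a_Q = 1085/6562
  a_R = 1259/6562
  a_S = 277/3281
  a_T = 585/6562

Starting state is Q, so the absorption probability is a_Q = 1085/6562.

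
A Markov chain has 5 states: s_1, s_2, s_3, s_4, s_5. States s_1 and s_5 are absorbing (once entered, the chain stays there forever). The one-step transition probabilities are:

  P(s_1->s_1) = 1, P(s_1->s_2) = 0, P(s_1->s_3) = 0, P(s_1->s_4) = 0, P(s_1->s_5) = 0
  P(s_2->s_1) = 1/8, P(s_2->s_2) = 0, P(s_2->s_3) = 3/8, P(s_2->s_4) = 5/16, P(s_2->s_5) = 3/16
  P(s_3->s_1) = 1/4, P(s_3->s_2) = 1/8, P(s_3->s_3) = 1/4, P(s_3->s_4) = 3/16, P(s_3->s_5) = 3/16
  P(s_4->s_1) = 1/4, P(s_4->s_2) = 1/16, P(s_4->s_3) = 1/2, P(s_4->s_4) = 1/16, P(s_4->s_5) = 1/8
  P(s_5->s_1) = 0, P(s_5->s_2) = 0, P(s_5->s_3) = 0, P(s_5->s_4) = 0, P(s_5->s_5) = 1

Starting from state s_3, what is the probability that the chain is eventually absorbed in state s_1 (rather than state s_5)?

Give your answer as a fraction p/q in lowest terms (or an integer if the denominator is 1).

Answer: 619/1079

Derivation:
Let a_i = P(absorbed in s_1 | start in state i).
Boundary conditions: a_s_1 = 1, a_s_5 = 0.
For each transient state i, a_i = sum_j P(i->j) * a_j:
  a_s_2 = 1/8*a_s_1 + 0*a_s_2 + 3/8*a_s_3 + 5/16*a_s_4 + 3/16*a_s_5
  a_s_3 = 1/4*a_s_1 + 1/8*a_s_2 + 1/4*a_s_3 + 3/16*a_s_4 + 3/16*a_s_5
  a_s_4 = 1/4*a_s_1 + 1/16*a_s_2 + 1/2*a_s_3 + 1/16*a_s_4 + 1/8*a_s_5

Substituting a_s_1 = 1 and a_s_5 = 0, rearrange to (I - Q) a = r where r[i] = P(i -> s_1):
  [1, -3/8, -5/16] . (a_s_2, a_s_3, a_s_4) = 1/8
  [-1/8, 3/4, -3/16] . (a_s_2, a_s_3, a_s_4) = 1/4
  [-1/16, -1/2, 15/16] . (a_s_2, a_s_3, a_s_4) = 1/4

Solving yields:
  a_s_2 = 44/83
  a_s_3 = 619/1079
  a_s_4 = 656/1079

Starting state is s_3, so the absorption probability is a_s_3 = 619/1079.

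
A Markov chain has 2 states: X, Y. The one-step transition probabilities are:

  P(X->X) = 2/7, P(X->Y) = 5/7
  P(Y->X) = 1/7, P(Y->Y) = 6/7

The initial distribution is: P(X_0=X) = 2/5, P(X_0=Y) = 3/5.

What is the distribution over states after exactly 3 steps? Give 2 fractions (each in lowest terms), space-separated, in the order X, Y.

Answer: 41/245 204/245

Derivation:
Propagating the distribution step by step (d_{t+1} = d_t * P):
d_0 = (X=2/5, Y=3/5)
  d_1[X] = 2/5*2/7 + 3/5*1/7 = 1/5
  d_1[Y] = 2/5*5/7 + 3/5*6/7 = 4/5
d_1 = (X=1/5, Y=4/5)
  d_2[X] = 1/5*2/7 + 4/5*1/7 = 6/35
  d_2[Y] = 1/5*5/7 + 4/5*6/7 = 29/35
d_2 = (X=6/35, Y=29/35)
  d_3[X] = 6/35*2/7 + 29/35*1/7 = 41/245
  d_3[Y] = 6/35*5/7 + 29/35*6/7 = 204/245
d_3 = (X=41/245, Y=204/245)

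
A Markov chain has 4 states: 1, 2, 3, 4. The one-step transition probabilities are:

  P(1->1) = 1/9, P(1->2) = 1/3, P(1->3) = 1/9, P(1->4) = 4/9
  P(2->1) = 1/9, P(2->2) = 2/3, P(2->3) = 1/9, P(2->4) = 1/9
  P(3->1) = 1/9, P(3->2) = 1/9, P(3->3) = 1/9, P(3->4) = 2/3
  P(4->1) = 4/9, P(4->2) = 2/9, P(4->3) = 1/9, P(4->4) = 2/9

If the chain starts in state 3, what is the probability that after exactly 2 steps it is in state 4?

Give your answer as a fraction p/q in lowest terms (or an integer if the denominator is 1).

Computing P^2 by repeated multiplication:
P^1 =
  1: [1/9, 1/3, 1/9, 4/9]
  2: [1/9, 2/3, 1/9, 1/9]
  3: [1/9, 1/9, 1/9, 2/3]
  4: [4/9, 2/9, 1/9, 2/9]
P^2 =
  1: [7/27, 10/27, 1/9, 7/27]
  2: [4/27, 14/27, 1/9, 2/9]
  3: [1/3, 22/81, 1/9, 23/81]
  4: [5/27, 29/81, 1/9, 28/81]

(P^2)[3 -> 4] = 23/81

Answer: 23/81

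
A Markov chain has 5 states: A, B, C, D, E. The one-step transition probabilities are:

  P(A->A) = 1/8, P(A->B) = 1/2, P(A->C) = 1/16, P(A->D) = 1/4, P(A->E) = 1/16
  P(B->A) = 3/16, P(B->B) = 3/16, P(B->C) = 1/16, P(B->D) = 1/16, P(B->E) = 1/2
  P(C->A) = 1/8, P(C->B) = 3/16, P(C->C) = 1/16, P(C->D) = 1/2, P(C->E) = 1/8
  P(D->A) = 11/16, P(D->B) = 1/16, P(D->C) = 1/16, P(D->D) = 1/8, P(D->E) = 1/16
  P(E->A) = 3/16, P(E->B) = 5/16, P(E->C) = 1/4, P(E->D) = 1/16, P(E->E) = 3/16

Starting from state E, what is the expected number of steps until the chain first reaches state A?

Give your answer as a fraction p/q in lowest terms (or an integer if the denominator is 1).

Let h_i = expected steps to first reach A from state i.
Boundary: h_A = 0.
First-step equations for the other states:
  h_B = 1 + 3/16*h_A + 3/16*h_B + 1/16*h_C + 1/16*h_D + 1/2*h_E
  h_C = 1 + 1/8*h_A + 3/16*h_B + 1/16*h_C + 1/2*h_D + 1/8*h_E
  h_D = 1 + 11/16*h_A + 1/16*h_B + 1/16*h_C + 1/8*h_D + 1/16*h_E
  h_E = 1 + 3/16*h_A + 5/16*h_B + 1/4*h_C + 1/16*h_D + 3/16*h_E

Substituting h_A = 0 and rearranging gives the linear system (I - Q) h = 1:
  [13/16, -1/16, -1/16, -1/2] . (h_B, h_C, h_D, h_E) = 1
  [-3/16, 15/16, -1/2, -1/8] . (h_B, h_C, h_D, h_E) = 1
  [-1/16, -1/16, 7/8, -1/16] . (h_B, h_C, h_D, h_E) = 1
  [-5/16, -1/4, -1/16, 13/16] . (h_B, h_C, h_D, h_E) = 1

Solving yields:
  h_B = 29104/7023
  h_C = 24512/7023
  h_D = 13888/7023
  h_E = 28448/7023

Starting state is E, so the expected hitting time is h_E = 28448/7023.

Answer: 28448/7023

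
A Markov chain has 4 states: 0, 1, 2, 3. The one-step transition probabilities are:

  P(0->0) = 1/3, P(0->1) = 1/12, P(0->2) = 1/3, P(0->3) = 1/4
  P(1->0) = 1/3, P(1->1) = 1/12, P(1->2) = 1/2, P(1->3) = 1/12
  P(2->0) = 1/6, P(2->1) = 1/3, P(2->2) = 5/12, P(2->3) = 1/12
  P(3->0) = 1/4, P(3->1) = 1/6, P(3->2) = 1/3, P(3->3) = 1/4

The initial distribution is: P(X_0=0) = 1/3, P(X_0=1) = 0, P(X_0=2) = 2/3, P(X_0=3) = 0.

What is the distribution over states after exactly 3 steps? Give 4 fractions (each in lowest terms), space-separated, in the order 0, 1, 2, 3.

Answer: 73/288 511/2592 115/288 389/2592

Derivation:
Propagating the distribution step by step (d_{t+1} = d_t * P):
d_0 = (0=1/3, 1=0, 2=2/3, 3=0)
  d_1[0] = 1/3*1/3 + 0*1/3 + 2/3*1/6 + 0*1/4 = 2/9
  d_1[1] = 1/3*1/12 + 0*1/12 + 2/3*1/3 + 0*1/6 = 1/4
  d_1[2] = 1/3*1/3 + 0*1/2 + 2/3*5/12 + 0*1/3 = 7/18
  d_1[3] = 1/3*1/4 + 0*1/12 + 2/3*1/12 + 0*1/4 = 5/36
d_1 = (0=2/9, 1=1/4, 2=7/18, 3=5/36)
  d_2[0] = 2/9*1/3 + 1/4*1/3 + 7/18*1/6 + 5/36*1/4 = 37/144
  d_2[1] = 2/9*1/12 + 1/4*1/12 + 7/18*1/3 + 5/36*1/6 = 83/432
  d_2[2] = 2/9*1/3 + 1/4*1/2 + 7/18*5/12 + 5/36*1/3 = 11/27
  d_2[3] = 2/9*1/4 + 1/4*1/12 + 7/18*1/12 + 5/36*1/4 = 31/216
d_2 = (0=37/144, 1=83/432, 2=11/27, 3=31/216)
  d_3[0] = 37/144*1/3 + 83/432*1/3 + 11/27*1/6 + 31/216*1/4 = 73/288
  d_3[1] = 37/144*1/12 + 83/432*1/12 + 11/27*1/3 + 31/216*1/6 = 511/2592
  d_3[2] = 37/144*1/3 + 83/432*1/2 + 11/27*5/12 + 31/216*1/3 = 115/288
  d_3[3] = 37/144*1/4 + 83/432*1/12 + 11/27*1/12 + 31/216*1/4 = 389/2592
d_3 = (0=73/288, 1=511/2592, 2=115/288, 3=389/2592)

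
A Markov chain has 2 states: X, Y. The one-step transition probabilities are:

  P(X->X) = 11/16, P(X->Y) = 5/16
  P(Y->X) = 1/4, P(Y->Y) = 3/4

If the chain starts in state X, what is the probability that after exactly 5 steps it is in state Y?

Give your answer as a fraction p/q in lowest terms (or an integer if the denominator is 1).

Computing P^5 by repeated multiplication:
P^1 =
  X: [11/16, 5/16]
  Y: [1/4, 3/4]
P^2 =
  X: [141/256, 115/256]
  Y: [23/64, 41/64]
P^3 =
  X: [2011/4096, 2085/4096]
  Y: [417/1024, 607/1024]
P^4 =
  X: [30461/65536, 35075/65536]
  Y: [7015/16384, 9369/16384]
P^5 =
  X: [475371/1048576, 573205/1048576]
  Y: [114641/262144, 147503/262144]

(P^5)[X -> Y] = 573205/1048576

Answer: 573205/1048576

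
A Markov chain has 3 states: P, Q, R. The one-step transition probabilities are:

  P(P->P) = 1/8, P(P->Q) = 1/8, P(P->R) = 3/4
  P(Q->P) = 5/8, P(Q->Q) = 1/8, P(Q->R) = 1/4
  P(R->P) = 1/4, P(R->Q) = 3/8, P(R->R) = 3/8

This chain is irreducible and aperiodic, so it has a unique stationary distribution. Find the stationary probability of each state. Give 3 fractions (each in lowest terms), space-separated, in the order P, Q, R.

Answer: 29/96 23/96 11/24

Derivation:
The stationary distribution satisfies pi = pi * P, i.e.:
  pi_P = 1/8*pi_P + 5/8*pi_Q + 1/4*pi_R
  pi_Q = 1/8*pi_P + 1/8*pi_Q + 3/8*pi_R
  pi_R = 3/4*pi_P + 1/4*pi_Q + 3/8*pi_R
with normalization: pi_P + pi_Q + pi_R = 1.

Using the first 2 balance equations plus normalization, the linear system A*pi = b is:
  [-7/8, 5/8, 1/4] . pi = 0
  [1/8, -7/8, 3/8] . pi = 0
  [1, 1, 1] . pi = 1

Solving yields:
  pi_P = 29/96
  pi_Q = 23/96
  pi_R = 11/24

Verification (pi * P):
  29/96*1/8 + 23/96*5/8 + 11/24*1/4 = 29/96 = pi_P  (ok)
  29/96*1/8 + 23/96*1/8 + 11/24*3/8 = 23/96 = pi_Q  (ok)
  29/96*3/4 + 23/96*1/4 + 11/24*3/8 = 11/24 = pi_R  (ok)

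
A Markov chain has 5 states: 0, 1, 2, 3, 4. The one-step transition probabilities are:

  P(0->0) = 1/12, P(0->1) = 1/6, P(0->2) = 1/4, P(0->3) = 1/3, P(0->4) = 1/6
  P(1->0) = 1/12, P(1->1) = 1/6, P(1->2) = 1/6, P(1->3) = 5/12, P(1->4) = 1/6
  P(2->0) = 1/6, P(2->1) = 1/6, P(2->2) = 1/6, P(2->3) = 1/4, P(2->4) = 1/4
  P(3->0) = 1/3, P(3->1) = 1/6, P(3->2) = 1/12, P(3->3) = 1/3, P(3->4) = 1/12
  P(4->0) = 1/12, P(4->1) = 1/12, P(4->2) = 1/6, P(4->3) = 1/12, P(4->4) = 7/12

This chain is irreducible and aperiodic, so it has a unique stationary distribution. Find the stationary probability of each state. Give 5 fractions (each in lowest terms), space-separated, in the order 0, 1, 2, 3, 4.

Answer: 2037/12524 1805/12524 1981/12524 3313/12524 847/3131

Derivation:
The stationary distribution satisfies pi = pi * P, i.e.:
  pi_0 = 1/12*pi_0 + 1/12*pi_1 + 1/6*pi_2 + 1/3*pi_3 + 1/12*pi_4
  pi_1 = 1/6*pi_0 + 1/6*pi_1 + 1/6*pi_2 + 1/6*pi_3 + 1/12*pi_4
  pi_2 = 1/4*pi_0 + 1/6*pi_1 + 1/6*pi_2 + 1/12*pi_3 + 1/6*pi_4
  pi_3 = 1/3*pi_0 + 5/12*pi_1 + 1/4*pi_2 + 1/3*pi_3 + 1/12*pi_4
  pi_4 = 1/6*pi_0 + 1/6*pi_1 + 1/4*pi_2 + 1/12*pi_3 + 7/12*pi_4
with normalization: pi_0 + pi_1 + pi_2 + pi_3 + pi_4 = 1.

Using the first 4 balance equations plus normalization, the linear system A*pi = b is:
  [-11/12, 1/12, 1/6, 1/3, 1/12] . pi = 0
  [1/6, -5/6, 1/6, 1/6, 1/12] . pi = 0
  [1/4, 1/6, -5/6, 1/12, 1/6] . pi = 0
  [1/3, 5/12, 1/4, -2/3, 1/12] . pi = 0
  [1, 1, 1, 1, 1] . pi = 1

Solving yields:
  pi_0 = 2037/12524
  pi_1 = 1805/12524
  pi_2 = 1981/12524
  pi_3 = 3313/12524
  pi_4 = 847/3131

Verification (pi * P):
  2037/12524*1/12 + 1805/12524*1/12 + 1981/12524*1/6 + 3313/12524*1/3 + 847/3131*1/12 = 2037/12524 = pi_0  (ok)
  2037/12524*1/6 + 1805/12524*1/6 + 1981/12524*1/6 + 3313/12524*1/6 + 847/3131*1/12 = 1805/12524 = pi_1  (ok)
  2037/12524*1/4 + 1805/12524*1/6 + 1981/12524*1/6 + 3313/12524*1/12 + 847/3131*1/6 = 1981/12524 = pi_2  (ok)
  2037/12524*1/3 + 1805/12524*5/12 + 1981/12524*1/4 + 3313/12524*1/3 + 847/3131*1/12 = 3313/12524 = pi_3  (ok)
  2037/12524*1/6 + 1805/12524*1/6 + 1981/12524*1/4 + 3313/12524*1/12 + 847/3131*7/12 = 847/3131 = pi_4  (ok)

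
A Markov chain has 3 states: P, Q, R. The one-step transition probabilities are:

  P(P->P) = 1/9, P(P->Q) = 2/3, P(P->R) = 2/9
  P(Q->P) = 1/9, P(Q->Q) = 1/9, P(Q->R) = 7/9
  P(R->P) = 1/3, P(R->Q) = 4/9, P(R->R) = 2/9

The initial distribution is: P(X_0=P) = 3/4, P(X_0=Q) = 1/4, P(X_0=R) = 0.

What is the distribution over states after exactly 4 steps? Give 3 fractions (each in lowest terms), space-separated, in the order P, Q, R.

Propagating the distribution step by step (d_{t+1} = d_t * P):
d_0 = (P=3/4, Q=1/4, R=0)
  d_1[P] = 3/4*1/9 + 1/4*1/9 + 0*1/3 = 1/9
  d_1[Q] = 3/4*2/3 + 1/4*1/9 + 0*4/9 = 19/36
  d_1[R] = 3/4*2/9 + 1/4*7/9 + 0*2/9 = 13/36
d_1 = (P=1/9, Q=19/36, R=13/36)
  d_2[P] = 1/9*1/9 + 19/36*1/9 + 13/36*1/3 = 31/162
  d_2[Q] = 1/9*2/3 + 19/36*1/9 + 13/36*4/9 = 95/324
  d_2[R] = 1/9*2/9 + 19/36*7/9 + 13/36*2/9 = 167/324
d_2 = (P=31/162, Q=95/324, R=167/324)
  d_3[P] = 31/162*1/9 + 95/324*1/9 + 167/324*1/3 = 329/1458
  d_3[Q] = 31/162*2/3 + 95/324*1/9 + 167/324*4/9 = 1135/2916
  d_3[R] = 31/162*2/9 + 95/324*7/9 + 167/324*2/9 = 1123/2916
d_3 = (P=329/1458, Q=1135/2916, R=1123/2916)
  d_4[P] = 329/1458*1/9 + 1135/2916*1/9 + 1123/2916*1/3 = 2581/13122
  d_4[Q] = 329/1458*2/3 + 1135/2916*1/9 + 1123/2916*4/9 = 9575/26244
  d_4[R] = 329/1458*2/9 + 1135/2916*7/9 + 1123/2916*2/9 = 11507/26244
d_4 = (P=2581/13122, Q=9575/26244, R=11507/26244)

Answer: 2581/13122 9575/26244 11507/26244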